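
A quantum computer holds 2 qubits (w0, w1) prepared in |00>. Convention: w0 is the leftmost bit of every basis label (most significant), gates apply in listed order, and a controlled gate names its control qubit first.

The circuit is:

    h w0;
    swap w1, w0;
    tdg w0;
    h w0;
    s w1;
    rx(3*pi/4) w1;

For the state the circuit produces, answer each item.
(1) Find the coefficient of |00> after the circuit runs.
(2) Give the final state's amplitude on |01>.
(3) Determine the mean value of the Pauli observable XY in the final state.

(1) The final state's coefficient on |00> equals sqrt(2 - sqrt(2))/4 + sqrt(sqrt(2) + 2)/4.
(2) |01> carries amplitude -I*sqrt(sqrt(2) + 2)/4 + I*sqrt(2 - sqrt(2))/4 in the final state.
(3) In the final state, XY has expectation -sqrt(2)/2.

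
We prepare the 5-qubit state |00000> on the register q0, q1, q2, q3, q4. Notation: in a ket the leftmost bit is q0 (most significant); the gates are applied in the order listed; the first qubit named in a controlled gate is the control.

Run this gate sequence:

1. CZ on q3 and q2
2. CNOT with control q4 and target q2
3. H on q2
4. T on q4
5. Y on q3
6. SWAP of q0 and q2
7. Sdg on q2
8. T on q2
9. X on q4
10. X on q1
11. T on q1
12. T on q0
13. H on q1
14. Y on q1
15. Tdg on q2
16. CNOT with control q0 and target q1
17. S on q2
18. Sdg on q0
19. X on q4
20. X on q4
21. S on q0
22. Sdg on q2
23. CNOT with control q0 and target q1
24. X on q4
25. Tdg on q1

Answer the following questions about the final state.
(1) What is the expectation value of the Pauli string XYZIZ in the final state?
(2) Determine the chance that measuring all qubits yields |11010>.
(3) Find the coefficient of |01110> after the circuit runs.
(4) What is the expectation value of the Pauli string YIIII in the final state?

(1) In the final state, XYZIZ has expectation -1/2. Key observation: gates 16-23 undo each other exactly, leaving only the rest of the circuit to track.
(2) The probability of measuring |11010> is 1/4.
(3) The final state's coefficient on |01110> equals 0.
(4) The expectation value of YIIII is sqrt(2)/2.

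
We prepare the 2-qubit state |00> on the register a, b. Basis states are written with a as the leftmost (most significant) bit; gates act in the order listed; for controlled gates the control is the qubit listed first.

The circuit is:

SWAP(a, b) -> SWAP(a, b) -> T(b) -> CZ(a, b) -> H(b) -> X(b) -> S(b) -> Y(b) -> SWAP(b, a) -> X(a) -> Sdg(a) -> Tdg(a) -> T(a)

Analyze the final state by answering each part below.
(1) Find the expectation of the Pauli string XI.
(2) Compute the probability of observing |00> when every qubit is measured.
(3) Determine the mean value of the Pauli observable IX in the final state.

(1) In the final state, XI has expectation -1.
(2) A full measurement returns |00> with probability 1/2.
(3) The observable IX averages to 0.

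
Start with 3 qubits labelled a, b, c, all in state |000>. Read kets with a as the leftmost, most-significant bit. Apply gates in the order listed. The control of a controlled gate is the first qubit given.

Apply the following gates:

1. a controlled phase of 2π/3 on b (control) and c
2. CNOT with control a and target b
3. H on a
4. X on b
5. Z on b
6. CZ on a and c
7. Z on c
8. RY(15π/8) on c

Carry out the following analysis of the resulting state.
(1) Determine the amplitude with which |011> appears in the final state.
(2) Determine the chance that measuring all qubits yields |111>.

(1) The final state's coefficient on |011> equals -sqrt(2)*sin(pi/16)/2.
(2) The probability of measuring |111> is sin(pi/16)**2/2.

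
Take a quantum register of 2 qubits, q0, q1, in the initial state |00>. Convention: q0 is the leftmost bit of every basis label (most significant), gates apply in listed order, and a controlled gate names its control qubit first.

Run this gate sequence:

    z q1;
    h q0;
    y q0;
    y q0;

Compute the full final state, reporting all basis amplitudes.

The resulting statevector has amplitude sqrt(2)/2 on |00>, 0 on |01>, sqrt(2)/2 on |10>, 0 on |11>.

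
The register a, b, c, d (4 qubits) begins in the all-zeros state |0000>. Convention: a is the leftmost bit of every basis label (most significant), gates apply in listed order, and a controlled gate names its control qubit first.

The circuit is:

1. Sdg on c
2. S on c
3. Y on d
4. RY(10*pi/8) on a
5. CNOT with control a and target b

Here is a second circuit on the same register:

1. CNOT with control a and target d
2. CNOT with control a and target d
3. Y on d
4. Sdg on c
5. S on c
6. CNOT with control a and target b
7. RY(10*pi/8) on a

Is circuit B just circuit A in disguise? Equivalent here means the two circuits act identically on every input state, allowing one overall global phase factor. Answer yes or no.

No — the two circuits implement different unitaries, even allowing a global phase.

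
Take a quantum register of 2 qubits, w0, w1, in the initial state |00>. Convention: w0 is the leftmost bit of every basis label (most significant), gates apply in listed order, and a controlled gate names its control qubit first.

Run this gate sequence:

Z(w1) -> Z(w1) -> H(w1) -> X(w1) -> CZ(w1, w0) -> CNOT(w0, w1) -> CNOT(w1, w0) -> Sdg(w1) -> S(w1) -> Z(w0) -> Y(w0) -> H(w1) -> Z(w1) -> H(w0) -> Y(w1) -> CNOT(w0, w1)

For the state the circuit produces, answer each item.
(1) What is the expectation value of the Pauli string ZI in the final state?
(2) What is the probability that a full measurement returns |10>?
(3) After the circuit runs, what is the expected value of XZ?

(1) The observable ZI averages to 0.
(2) Outcome |10> occurs with probability 0.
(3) The expectation value of XZ is 1.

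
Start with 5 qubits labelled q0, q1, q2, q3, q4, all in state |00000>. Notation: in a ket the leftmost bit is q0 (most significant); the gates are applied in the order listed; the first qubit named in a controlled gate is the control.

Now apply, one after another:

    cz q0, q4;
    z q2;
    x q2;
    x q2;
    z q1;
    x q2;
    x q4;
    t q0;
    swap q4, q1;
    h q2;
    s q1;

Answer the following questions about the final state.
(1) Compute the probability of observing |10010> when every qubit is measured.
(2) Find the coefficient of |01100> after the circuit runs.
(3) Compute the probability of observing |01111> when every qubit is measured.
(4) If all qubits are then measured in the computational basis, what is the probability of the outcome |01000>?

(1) A full measurement returns |10010> with probability 0.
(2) |01100> carries amplitude -sqrt(2)*I/2 in the final state.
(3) Outcome |01111> occurs with probability 0.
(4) Outcome |01000> occurs with probability 1/2.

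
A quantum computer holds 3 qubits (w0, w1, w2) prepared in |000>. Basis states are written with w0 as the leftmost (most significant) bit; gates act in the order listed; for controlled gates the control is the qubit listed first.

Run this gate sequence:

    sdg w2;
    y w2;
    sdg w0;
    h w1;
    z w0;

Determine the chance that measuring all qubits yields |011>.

A full measurement returns |011> with probability 1/2.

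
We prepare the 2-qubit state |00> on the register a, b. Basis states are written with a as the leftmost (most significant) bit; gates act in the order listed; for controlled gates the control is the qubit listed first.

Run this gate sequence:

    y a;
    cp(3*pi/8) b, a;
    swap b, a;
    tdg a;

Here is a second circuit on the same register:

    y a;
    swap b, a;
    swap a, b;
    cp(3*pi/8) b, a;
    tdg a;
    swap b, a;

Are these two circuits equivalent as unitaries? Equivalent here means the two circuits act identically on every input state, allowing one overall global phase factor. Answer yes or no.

No: there is an input state on which the two circuits produce genuinely different outputs (not merely differing by a phase).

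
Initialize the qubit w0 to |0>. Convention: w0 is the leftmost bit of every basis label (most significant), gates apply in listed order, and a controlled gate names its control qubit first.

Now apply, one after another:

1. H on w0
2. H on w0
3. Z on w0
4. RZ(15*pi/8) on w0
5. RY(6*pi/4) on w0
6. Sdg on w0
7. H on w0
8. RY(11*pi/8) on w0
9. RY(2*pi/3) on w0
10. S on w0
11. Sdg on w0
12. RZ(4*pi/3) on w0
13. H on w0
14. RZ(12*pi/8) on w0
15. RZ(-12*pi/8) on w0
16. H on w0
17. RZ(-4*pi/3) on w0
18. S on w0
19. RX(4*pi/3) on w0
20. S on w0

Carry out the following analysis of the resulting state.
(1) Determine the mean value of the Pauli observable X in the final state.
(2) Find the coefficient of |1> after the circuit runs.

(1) The observable X averages to 0. Key observation: gates 11-18 undo each other exactly, leaving only the rest of the circuit to track.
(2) |1> carries amplitude (-sqrt(3)*sin(5*pi/16) - sqrt(3)*cos(5*pi/16) - sin(5*pi/16) + cos(5*pi/16) - sqrt(3)*I*cos(5*pi/16) - I*sin(5*pi/16) - I*cos(5*pi/16) + sqrt(3)*I*sin(5*pi/16))*exp(I*pi/16)/4 in the final state.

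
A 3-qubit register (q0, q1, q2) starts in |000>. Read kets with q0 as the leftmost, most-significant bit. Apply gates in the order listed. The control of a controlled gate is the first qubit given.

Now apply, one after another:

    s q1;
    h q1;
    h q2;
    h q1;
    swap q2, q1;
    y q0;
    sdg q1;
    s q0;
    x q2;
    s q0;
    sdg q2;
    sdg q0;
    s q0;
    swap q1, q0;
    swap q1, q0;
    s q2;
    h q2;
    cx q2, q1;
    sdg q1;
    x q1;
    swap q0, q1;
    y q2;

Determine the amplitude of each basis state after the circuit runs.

The resulting statevector has amplitude 0 on |000>, 0 on |001>, -I/2 on |010>, -1/2 on |011>, 0 on |100>, 0 on |101>, -I/2 on |110>, 1/2 on |111>.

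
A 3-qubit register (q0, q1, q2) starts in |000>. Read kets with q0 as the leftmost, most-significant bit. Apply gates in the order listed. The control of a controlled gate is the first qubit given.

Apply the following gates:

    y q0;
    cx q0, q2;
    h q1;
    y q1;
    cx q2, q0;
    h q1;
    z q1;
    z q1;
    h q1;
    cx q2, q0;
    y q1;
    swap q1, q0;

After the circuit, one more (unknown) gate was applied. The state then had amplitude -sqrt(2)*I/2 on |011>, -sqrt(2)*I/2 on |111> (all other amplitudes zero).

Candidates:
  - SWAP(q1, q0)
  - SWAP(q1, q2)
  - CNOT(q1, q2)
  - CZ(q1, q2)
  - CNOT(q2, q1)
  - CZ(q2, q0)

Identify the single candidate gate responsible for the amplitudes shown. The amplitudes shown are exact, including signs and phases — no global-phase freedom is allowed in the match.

The unique candidate consistent with the amplitudes is CZ(q1, q2). Key observation: steps 4-11 multiply out to the identity, so the circuit reduces to the remaining gates.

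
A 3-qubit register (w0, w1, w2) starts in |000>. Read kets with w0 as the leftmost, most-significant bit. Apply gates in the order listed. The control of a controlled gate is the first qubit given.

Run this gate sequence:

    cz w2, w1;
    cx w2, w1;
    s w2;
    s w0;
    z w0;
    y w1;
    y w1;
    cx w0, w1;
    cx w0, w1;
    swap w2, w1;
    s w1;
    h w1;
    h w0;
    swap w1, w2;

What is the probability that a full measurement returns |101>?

The probability of measuring |101> is 1/4.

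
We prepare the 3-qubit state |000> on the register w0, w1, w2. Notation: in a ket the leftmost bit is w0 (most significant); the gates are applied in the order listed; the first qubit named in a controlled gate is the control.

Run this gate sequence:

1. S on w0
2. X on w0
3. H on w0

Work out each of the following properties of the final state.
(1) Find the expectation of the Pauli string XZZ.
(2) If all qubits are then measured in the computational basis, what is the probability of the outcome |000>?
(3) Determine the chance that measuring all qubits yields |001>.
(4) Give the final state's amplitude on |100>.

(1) The expectation value of XZZ is -1.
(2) A full measurement returns |000> with probability 1/2.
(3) A full measurement returns |001> with probability 0.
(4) The final state's coefficient on |100> equals -sqrt(2)/2.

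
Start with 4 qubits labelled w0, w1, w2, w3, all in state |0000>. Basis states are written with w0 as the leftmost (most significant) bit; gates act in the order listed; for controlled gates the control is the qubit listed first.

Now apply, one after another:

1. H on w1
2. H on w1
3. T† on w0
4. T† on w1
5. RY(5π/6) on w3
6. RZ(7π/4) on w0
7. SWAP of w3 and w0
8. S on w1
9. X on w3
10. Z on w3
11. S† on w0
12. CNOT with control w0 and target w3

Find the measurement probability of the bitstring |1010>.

Outcome |1010> occurs with probability 0.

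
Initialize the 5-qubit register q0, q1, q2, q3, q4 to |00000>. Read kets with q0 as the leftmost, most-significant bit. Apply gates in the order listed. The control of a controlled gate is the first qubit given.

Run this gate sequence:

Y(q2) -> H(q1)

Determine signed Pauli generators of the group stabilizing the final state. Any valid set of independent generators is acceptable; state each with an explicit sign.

One valid set of independent stabilizer generators is +IXIII, +ZIIII, -IIZII, +IIIZI, +IIIIZ (any independent generating set of the same group is equally correct).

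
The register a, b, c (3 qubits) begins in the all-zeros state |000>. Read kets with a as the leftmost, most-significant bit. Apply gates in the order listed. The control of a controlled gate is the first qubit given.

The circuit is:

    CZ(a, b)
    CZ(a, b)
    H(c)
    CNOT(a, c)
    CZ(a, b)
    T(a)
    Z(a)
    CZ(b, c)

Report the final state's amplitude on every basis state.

After the circuit, the state carries amplitude sqrt(2)/2 on |000>, sqrt(2)/2 on |001>, and 0 on every other basis state.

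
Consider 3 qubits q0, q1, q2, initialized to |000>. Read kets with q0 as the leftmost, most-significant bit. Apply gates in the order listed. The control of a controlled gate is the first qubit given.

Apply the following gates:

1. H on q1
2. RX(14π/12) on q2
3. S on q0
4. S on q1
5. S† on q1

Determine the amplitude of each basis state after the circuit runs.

After the circuit, the state carries amplitude 1/4 - sqrt(3)/4 on |000>, I*(-sqrt(3) - 1)/4 on |001>, 1/4 - sqrt(3)/4 on |010>, I*(-sqrt(3) - 1)/4 on |011>, 0 on |100>, 0 on |101>, 0 on |110>, 0 on |111>. Key observation: gates 4-5 undo each other exactly, leaving only the rest of the circuit to track.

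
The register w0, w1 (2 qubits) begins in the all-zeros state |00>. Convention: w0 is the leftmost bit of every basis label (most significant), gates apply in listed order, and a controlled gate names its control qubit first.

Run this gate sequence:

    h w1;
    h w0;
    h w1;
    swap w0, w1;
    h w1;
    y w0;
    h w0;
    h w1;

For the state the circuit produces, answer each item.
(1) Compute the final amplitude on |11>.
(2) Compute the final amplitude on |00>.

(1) The amplitude on |11> is -I/2.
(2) The amplitude on |00> is I/2.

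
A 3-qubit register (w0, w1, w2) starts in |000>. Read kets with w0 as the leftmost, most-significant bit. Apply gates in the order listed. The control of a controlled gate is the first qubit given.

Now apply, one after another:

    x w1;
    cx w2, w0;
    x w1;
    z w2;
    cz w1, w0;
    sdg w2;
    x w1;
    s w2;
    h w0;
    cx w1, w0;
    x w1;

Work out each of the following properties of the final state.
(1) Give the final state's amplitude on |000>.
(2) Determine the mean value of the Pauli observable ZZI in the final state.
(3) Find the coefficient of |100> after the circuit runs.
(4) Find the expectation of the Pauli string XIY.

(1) |000> carries amplitude sqrt(2)/2 in the final state.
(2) In the final state, ZZI has expectation 0.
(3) The amplitude on |100> is sqrt(2)/2.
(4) The expectation value of XIY is 0.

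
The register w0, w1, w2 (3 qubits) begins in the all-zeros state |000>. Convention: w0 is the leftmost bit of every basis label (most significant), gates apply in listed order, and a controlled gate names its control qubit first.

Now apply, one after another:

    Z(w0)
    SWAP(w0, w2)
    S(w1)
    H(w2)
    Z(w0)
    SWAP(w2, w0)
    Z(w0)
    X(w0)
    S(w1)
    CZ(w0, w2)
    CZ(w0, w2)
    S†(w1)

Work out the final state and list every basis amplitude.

After the circuit, the state carries amplitude -sqrt(2)/2 on |000>, sqrt(2)/2 on |100>, and 0 on every other basis state. Key observation: the block from step 9 through step 12 cancels to the identity and can be dropped.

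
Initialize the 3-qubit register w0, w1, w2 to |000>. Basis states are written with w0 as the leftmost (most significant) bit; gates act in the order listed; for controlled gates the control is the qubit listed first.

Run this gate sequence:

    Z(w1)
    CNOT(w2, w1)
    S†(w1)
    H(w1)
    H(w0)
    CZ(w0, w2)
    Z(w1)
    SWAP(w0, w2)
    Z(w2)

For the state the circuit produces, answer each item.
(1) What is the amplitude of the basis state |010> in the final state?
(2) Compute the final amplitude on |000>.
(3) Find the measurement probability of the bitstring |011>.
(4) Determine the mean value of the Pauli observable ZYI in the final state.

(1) The amplitude on |010> is -1/2.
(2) |000> carries amplitude 1/2 in the final state.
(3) The probability of measuring |011> is 1/4.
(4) In the final state, ZYI has expectation 0.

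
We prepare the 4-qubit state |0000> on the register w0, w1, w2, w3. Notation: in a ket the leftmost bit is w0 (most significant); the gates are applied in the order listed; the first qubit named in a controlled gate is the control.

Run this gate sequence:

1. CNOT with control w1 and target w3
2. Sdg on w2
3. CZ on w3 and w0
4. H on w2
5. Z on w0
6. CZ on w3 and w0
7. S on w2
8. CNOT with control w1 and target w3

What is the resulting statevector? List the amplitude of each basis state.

The final amplitudes are sqrt(2)/2 on |0000>, sqrt(2)*I/2 on |0010>, and 0 on every other basis state.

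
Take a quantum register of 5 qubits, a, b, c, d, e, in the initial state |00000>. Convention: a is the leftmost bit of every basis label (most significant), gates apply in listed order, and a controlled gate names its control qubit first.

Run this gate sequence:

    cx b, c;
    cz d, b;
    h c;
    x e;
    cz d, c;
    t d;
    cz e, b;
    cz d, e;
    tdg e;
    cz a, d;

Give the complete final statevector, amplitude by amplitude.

The resulting statevector has amplitude -sqrt(2)*exp(3*I*pi/4)/2 on |00001>, -sqrt(2)*exp(3*I*pi/4)/2 on |00101>, and 0 on every other basis state.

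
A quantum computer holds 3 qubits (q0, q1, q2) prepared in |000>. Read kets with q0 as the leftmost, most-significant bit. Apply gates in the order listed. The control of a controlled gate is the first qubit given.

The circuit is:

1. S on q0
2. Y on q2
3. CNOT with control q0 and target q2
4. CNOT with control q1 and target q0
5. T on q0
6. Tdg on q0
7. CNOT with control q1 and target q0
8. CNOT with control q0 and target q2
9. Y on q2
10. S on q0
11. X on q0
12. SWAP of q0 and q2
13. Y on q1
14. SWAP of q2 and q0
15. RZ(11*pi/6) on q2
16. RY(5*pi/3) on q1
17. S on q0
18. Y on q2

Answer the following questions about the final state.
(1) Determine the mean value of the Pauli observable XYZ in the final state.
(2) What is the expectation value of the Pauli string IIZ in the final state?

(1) In the final state, XYZ has expectation 0. Key observation: steps 2-9 multiply out to the identity, so the circuit reduces to the remaining gates.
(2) In the final state, IIZ has expectation -1.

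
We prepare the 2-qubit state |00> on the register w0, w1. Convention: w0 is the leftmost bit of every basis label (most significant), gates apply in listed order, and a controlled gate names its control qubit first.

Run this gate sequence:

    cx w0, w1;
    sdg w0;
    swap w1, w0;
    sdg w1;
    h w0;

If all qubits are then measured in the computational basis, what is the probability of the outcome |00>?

Outcome |00> occurs with probability 1/2.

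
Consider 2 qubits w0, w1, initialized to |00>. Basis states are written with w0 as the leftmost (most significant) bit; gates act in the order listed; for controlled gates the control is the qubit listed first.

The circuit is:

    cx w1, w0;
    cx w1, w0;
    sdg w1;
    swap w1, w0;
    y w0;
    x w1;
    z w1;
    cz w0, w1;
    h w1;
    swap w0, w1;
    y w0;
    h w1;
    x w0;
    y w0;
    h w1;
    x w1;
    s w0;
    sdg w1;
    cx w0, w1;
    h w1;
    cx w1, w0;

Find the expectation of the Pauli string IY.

The expectation value of IY is 1.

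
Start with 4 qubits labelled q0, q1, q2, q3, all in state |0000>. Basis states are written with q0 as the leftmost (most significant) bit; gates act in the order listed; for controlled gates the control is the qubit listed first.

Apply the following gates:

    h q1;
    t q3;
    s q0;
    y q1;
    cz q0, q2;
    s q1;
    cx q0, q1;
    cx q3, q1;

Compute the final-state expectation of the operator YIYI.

The expectation value of YIYI is 0.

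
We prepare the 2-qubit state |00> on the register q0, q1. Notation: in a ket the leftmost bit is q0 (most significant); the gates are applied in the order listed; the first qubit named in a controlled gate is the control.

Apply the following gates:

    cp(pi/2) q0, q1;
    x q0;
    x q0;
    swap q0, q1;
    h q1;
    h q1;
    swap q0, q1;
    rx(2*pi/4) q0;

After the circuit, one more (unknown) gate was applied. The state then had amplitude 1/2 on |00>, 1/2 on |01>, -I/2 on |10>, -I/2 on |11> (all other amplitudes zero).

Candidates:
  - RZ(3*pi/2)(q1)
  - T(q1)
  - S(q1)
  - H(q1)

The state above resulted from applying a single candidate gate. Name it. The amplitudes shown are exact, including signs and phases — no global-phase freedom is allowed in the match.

The applied gate was H(q1). Key observation: gates 4-7 undo each other exactly, leaving only the rest of the circuit to track.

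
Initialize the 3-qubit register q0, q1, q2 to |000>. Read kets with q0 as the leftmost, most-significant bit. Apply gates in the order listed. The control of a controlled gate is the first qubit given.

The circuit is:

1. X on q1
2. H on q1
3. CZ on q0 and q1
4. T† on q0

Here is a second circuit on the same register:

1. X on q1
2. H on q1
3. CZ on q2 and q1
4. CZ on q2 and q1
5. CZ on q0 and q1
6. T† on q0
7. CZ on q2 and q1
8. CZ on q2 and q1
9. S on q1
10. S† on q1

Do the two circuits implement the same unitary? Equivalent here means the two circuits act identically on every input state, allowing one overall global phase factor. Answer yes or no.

Yes: on every input state the two circuits agree up to one overall phase factor.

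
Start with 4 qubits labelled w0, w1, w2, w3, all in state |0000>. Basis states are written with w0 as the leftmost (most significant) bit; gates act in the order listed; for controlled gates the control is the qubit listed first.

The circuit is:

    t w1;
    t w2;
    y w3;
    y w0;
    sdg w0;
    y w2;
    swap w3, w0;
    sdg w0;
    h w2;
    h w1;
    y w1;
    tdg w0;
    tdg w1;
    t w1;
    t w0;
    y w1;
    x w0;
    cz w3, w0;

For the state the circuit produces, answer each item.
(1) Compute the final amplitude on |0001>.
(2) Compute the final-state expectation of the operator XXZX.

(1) The final state's coefficient on |0001> equals I/2. Key observation: the block from step 11 through step 16 cancels to the identity and can be dropped.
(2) In the final state, XXZX has expectation 0.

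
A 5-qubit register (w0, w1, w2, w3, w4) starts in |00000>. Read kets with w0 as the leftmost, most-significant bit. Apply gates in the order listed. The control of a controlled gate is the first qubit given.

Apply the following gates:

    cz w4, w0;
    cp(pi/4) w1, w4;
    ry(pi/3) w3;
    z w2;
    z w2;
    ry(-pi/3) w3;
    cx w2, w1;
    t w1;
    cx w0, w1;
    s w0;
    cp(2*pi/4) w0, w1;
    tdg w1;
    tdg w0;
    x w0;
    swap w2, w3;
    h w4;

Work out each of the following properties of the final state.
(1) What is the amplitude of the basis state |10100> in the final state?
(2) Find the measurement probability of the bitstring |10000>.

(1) The final state's coefficient on |10100> equals 0. Key observation: steps 3-6 multiply out to the identity, so the circuit reduces to the remaining gates.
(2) The probability of measuring |10000> is 1/2.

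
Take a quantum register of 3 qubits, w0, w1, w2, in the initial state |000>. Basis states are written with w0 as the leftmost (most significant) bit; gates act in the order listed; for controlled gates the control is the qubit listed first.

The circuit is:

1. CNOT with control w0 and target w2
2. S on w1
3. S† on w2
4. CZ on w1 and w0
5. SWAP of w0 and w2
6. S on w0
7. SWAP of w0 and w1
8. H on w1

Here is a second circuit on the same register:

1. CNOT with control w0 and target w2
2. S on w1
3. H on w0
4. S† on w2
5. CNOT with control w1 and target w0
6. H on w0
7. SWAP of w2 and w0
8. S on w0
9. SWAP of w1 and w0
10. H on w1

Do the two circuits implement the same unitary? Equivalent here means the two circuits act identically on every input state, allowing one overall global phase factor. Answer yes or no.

Yes — the two circuits implement the same unitary up to a global phase.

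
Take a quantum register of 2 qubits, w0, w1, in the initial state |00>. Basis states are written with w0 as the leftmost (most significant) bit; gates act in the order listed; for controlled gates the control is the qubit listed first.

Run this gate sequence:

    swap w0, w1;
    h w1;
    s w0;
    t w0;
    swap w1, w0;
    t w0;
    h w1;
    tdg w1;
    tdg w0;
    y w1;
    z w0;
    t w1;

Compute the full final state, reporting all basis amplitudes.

The final amplitudes are -exp(I*pi/4)/2 on |00>, exp(3*I*pi/4)/2 on |01>, exp(I*pi/4)/2 on |10>, -exp(3*I*pi/4)/2 on |11>.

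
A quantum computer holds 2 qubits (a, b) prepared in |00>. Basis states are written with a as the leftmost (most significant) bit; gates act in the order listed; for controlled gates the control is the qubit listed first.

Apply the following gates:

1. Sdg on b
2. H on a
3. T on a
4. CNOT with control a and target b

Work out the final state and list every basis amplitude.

The resulting statevector has amplitude sqrt(2)/2 on |00>, 0 on |01>, 0 on |10>, sqrt(2)*exp(I*pi/4)/2 on |11>.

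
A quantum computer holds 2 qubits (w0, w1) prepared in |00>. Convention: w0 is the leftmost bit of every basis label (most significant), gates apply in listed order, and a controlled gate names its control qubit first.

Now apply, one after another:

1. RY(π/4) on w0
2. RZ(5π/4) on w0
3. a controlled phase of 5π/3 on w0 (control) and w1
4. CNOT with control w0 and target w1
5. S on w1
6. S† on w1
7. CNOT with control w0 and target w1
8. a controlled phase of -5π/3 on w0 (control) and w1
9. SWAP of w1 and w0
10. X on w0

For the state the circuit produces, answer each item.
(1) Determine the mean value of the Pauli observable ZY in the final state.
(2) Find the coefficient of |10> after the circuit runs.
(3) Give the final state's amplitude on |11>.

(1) In the final state, ZY has expectation 1/2.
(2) |10> carries amplitude -sqrt(sqrt(2) + 2)*exp(3*I*pi/8)/2 in the final state.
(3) The amplitude on |11> is sqrt(2 - sqrt(2))*exp(5*I*pi/8)/2.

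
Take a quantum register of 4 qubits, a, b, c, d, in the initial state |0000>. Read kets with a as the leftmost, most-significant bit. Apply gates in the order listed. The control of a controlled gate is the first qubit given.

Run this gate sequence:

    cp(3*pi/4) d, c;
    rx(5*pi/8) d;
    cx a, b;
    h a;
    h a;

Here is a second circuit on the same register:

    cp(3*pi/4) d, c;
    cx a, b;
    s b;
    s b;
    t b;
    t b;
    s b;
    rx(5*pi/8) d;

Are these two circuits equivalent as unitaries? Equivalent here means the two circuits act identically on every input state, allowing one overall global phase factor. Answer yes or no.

Yes — the two circuits implement the same unitary up to a global phase.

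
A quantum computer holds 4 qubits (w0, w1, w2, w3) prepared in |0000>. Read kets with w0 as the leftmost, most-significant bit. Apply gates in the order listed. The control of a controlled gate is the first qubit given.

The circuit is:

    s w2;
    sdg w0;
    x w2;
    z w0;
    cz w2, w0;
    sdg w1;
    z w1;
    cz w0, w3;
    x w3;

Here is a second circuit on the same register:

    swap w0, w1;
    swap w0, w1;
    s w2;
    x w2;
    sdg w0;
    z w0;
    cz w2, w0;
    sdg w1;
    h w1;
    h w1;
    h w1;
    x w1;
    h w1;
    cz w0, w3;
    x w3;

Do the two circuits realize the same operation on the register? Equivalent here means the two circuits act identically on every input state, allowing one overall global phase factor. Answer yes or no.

Yes, they are equivalent — the unitaries differ by at most a global phase.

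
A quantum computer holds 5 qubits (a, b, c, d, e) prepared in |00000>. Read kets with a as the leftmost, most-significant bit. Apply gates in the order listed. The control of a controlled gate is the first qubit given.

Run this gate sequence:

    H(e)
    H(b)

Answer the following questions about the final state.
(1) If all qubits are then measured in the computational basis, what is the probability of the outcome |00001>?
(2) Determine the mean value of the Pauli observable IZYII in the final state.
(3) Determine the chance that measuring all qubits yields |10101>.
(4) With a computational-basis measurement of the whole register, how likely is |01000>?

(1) The probability of measuring |00001> is 1/4.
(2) The expectation value of IZYII is 0.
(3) A full measurement returns |10101> with probability 0.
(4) Outcome |01000> occurs with probability 1/4.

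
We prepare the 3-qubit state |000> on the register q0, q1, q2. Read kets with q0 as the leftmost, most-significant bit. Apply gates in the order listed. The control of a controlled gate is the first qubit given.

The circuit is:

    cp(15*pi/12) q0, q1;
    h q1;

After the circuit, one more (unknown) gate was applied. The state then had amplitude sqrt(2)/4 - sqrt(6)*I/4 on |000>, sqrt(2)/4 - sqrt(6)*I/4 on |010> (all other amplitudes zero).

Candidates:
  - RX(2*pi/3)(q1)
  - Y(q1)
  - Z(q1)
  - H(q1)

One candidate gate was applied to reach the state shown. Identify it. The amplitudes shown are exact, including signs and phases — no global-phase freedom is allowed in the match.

It was RX(2*pi/3)(q1) that produced the state shown.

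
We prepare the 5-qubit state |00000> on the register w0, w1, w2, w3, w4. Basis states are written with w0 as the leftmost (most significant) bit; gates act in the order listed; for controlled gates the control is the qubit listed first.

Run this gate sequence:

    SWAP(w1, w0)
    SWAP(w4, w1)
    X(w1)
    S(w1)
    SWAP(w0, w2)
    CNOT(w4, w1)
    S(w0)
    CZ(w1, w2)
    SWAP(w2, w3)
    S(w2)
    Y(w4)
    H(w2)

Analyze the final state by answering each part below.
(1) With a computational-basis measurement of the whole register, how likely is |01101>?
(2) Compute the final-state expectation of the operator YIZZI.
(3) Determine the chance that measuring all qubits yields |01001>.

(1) The probability of measuring |01101> is 1/2.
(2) The expectation value of YIZZI is 0.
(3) A full measurement returns |01001> with probability 1/2.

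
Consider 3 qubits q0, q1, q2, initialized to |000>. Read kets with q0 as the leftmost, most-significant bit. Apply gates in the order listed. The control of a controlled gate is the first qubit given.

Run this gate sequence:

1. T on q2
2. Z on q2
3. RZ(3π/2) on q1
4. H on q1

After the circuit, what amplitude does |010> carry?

The final state's coefficient on |010> equals -sqrt(2)*exp(I*pi/4)/2.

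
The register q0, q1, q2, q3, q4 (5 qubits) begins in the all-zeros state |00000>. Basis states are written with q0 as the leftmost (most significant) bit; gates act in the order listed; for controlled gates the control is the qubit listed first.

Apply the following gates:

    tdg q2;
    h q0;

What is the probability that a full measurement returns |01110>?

Outcome |01110> occurs with probability 0.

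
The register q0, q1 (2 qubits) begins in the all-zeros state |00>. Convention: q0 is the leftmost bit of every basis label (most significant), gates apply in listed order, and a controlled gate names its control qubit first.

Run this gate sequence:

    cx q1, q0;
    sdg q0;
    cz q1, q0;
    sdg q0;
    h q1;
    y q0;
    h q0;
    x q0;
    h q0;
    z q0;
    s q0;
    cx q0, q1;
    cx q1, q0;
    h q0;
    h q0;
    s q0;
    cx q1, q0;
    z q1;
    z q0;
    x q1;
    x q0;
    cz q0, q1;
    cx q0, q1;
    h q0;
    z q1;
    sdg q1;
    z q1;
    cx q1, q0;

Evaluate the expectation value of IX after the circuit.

In the final state, IX has expectation -1. Key observation: the block from step 7 through step 10 cancels to the identity and can be dropped.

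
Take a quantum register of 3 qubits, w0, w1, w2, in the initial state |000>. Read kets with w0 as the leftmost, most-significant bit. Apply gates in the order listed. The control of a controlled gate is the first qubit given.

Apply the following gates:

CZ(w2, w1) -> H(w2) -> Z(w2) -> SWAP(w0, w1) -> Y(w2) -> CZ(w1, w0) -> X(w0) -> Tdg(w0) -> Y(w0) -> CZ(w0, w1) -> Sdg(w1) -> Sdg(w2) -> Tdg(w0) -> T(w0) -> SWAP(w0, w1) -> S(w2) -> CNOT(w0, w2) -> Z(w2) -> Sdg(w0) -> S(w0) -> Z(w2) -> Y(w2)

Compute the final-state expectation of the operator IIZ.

The observable IIZ averages to 0. Key observation: the block from step 18 through step 21 cancels to the identity and can be dropped.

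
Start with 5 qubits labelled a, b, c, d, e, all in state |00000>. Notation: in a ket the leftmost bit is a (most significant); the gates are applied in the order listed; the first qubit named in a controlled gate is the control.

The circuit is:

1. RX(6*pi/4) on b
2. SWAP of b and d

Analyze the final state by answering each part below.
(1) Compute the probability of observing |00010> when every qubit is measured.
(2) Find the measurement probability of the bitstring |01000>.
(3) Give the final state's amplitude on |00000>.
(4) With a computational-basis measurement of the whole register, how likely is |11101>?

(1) Outcome |00010> occurs with probability 1/2.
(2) A full measurement returns |01000> with probability 0.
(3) |00000> carries amplitude -sqrt(2)/2 in the final state.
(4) A full measurement returns |11101> with probability 0.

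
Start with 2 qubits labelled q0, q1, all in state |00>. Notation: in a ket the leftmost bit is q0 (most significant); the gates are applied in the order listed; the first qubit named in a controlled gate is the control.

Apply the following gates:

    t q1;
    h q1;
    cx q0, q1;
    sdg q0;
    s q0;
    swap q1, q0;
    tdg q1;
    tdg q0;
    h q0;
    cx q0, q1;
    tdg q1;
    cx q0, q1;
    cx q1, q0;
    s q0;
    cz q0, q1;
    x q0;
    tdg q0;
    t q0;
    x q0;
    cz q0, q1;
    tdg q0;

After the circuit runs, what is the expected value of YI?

The observable YI averages to sqrt(2)/2. Key observation: the block from step 15 through step 20 cancels to the identity and can be dropped.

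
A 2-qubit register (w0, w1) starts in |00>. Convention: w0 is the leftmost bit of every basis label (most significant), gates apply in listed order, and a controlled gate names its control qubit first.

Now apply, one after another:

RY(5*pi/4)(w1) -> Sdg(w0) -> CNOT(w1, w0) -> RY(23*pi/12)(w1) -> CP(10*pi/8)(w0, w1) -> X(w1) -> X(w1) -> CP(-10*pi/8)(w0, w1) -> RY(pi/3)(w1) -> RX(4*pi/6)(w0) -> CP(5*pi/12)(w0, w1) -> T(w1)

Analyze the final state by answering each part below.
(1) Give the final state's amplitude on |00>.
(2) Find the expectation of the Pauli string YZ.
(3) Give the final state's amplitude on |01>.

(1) The amplitude on |00> is sqrt(2)/8 - sqrt(6)*I/8. Key observation: the block from step 5 through step 8 cancels to the identity and can be dropped.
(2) The expectation value of YZ is -3/8 + sqrt(2)/16 + sqrt(6)/16 + sqrt(3)/8.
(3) The amplitude on |01> is (-sqrt(2) + 2 + sqrt(6)*I + 2*sqrt(3)*I)*exp(I*pi/4)/8.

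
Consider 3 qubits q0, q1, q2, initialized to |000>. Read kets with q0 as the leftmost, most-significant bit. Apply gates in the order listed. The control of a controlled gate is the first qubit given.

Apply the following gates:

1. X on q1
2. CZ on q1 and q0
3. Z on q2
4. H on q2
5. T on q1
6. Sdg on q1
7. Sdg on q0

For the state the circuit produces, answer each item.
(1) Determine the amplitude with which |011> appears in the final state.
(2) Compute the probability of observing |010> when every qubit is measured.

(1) The amplitude on |011> is -sqrt(2)*exp(3*I*pi/4)/2.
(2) Outcome |010> occurs with probability 1/2.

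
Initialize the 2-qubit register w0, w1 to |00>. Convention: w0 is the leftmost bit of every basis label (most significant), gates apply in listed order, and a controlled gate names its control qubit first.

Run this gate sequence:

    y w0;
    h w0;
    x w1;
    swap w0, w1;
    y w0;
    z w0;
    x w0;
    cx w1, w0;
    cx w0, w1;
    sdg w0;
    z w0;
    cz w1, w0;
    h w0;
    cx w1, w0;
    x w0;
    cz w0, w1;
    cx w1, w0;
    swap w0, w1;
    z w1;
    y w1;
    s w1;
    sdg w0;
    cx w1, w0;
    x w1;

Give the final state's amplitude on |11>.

The amplitude on |11> is -1/2 - I/2.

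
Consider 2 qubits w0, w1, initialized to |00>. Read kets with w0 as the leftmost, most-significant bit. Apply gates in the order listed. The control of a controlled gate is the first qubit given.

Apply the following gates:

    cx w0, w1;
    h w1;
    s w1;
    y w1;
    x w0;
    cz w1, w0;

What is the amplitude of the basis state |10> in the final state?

|10> carries amplitude sqrt(2)/2 in the final state.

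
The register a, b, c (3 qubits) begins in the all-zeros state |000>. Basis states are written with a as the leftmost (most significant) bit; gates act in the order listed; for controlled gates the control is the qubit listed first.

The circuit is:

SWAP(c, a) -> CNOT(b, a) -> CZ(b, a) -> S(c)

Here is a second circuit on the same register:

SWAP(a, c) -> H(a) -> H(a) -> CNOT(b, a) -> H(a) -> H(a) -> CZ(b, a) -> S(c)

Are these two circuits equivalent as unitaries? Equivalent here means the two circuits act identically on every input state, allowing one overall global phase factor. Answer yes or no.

Yes: on every input state the two circuits agree up to one overall phase factor.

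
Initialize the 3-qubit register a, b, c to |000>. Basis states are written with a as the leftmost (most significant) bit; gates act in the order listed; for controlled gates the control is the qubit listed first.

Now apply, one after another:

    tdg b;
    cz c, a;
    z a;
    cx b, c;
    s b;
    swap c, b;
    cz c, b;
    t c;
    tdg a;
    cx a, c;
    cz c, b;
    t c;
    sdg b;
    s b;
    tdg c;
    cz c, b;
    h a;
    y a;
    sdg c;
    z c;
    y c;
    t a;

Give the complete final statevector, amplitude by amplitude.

The final amplitudes are sqrt(2)/2 on |001>, -sqrt(2)*exp(I*pi/4)/2 on |101>, and 0 on every other basis state. Key observation: the block from step 11 through step 16 cancels to the identity and can be dropped.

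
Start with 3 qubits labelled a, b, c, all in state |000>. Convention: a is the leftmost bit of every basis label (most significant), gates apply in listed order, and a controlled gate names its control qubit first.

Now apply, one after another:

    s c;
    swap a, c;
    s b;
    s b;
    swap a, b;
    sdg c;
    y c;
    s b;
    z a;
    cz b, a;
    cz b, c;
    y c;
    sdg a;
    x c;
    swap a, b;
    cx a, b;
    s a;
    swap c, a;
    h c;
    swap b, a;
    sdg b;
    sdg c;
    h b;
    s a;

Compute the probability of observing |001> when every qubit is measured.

The probability of measuring |001> is 1/4.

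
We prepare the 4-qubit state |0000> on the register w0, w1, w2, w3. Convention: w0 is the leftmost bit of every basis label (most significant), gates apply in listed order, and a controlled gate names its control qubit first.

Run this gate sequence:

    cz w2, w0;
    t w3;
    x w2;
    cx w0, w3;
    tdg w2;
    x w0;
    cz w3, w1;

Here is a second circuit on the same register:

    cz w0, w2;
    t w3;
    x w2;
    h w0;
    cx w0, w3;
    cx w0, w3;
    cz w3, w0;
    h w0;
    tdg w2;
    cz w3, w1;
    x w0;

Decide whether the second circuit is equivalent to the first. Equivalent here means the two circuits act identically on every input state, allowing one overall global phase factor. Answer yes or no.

No — the two circuits implement different unitaries, even allowing a global phase.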